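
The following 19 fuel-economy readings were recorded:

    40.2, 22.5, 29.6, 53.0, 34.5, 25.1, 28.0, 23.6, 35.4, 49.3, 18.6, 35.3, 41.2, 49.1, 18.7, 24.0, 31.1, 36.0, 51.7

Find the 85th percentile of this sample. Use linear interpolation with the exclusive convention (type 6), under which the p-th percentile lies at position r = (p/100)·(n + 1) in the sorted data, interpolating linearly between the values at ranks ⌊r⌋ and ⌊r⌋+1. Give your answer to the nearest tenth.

49.3

Sorted: 18.6, 18.7, 22.5, 23.6, 24.0, 25.1, 28.0, 29.6, 31.1, 34.5, 35.3, 35.4, 36.0, 40.2, 41.2, 49.1, 49.3, 51.7, 53.0.
n = 19.
r = (85/100)·(19 + 1) = 17.
r is an integer, so P85 is the value at rank 17: 49.3.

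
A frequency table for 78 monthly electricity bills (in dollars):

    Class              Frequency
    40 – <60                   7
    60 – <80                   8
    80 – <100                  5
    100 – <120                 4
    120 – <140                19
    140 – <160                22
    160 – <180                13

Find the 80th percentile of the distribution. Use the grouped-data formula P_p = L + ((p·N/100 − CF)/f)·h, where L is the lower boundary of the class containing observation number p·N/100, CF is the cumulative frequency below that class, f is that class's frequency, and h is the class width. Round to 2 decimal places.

157.64

N = 78; target position k = 80/100 · 78 = 62.4.
Cumulative frequencies: 7, 15, 20, 24, 43, 65, 78.
Observation 62.4 falls in the class 140 – <160.
L = 140, CF = 43, f = 22, h = 20.
P80 = 140 + ((62.4 − 43)/22)·20 = 140 + 17.6364 = 157.636.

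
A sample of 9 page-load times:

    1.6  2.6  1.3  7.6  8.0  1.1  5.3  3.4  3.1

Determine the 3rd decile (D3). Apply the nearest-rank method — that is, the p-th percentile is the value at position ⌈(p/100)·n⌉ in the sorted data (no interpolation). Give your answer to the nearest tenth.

Sorted: 1.1, 1.3, 1.6, 2.6, 3.1, 3.4, 5.3, 7.6, 8.0.
n = 9.
Position = ⌈30/100 · 9⌉ = ⌈2.7⌉ = 3.
The value at rank 3 is 1.6.

1.6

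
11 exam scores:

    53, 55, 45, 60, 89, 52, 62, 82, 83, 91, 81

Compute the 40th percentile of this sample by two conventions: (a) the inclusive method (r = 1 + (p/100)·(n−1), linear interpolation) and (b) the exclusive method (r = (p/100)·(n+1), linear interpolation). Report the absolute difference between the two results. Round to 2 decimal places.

1.00

Sorted: 45, 52, 53, 55, 60, 62, 81, 82, 83, 89, 91.
n = 11.
(a) r = 5 → value at rank 5 = 60.
(b) r = 4.8; between ranks 4 (55) and 5 (60): 59.
|60 − 59| = 1.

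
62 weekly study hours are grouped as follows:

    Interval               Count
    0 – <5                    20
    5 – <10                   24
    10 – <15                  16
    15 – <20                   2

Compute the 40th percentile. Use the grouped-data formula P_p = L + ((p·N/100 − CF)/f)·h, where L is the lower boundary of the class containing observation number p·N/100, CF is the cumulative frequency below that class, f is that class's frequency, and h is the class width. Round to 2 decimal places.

6.00

N = 62; target position k = 40/100 · 62 = 24.8.
Cumulative frequencies: 20, 44, 60, 62.
Observation 24.8 falls in the class 5 – <10.
L = 5, CF = 20, f = 24, h = 5.
P40 = 5 + ((24.8 − 20)/24)·5 = 5 + 1 = 6.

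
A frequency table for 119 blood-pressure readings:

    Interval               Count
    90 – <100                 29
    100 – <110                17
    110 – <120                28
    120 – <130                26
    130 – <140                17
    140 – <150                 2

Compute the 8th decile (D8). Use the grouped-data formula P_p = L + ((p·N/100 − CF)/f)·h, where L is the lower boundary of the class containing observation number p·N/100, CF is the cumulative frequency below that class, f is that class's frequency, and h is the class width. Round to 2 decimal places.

N = 119; target position k = 80/100 · 119 = 95.2.
Cumulative frequencies: 29, 46, 74, 100, 117, 119.
Observation 95.2 falls in the class 120 – <130.
L = 120, CF = 74, f = 26, h = 10.
P80 = 120 + ((95.2 − 74)/26)·10 = 120 + 8.15385 = 128.154.

128.15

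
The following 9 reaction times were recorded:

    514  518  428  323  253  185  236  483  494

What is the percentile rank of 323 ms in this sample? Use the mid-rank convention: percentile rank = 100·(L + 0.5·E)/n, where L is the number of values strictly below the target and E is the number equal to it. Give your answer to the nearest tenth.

38.9

Sorted: 185, 236, 253, 323, 428, 483, 494, 514, 518.
Count below 323: L = 3; count equal: E = 1; n = 9.
Percentile rank = 100·(3 + 0.5·1)/9 = 100·3.5/9 = 38.89.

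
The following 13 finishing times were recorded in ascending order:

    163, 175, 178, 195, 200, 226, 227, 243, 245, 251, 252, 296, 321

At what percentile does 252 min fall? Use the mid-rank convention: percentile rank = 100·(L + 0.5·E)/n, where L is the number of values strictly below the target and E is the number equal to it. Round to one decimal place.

80.8

Count below 252: L = 10; count equal: E = 1; n = 13.
Percentile rank = 100·(10 + 0.5·1)/13 = 100·10.5/13 = 80.77.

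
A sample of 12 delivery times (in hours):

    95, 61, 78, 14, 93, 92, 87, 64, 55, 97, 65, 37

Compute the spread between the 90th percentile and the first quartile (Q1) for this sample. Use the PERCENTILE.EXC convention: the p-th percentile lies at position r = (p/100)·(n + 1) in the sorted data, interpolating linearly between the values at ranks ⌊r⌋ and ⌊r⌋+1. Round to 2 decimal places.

Sorted: 14, 37, 55, 61, 64, 65, 78, 87, 92, 93, 95, 97.
n = 12.
P25: r = 3.25; ranks 3–4 are 55, 61; interpolating gives 56.5.
P90: r = 11.7; ranks 11–12 are 95, 97; interpolating gives 96.4.
Difference: 96.4 − 56.5 = 39.9.

39.90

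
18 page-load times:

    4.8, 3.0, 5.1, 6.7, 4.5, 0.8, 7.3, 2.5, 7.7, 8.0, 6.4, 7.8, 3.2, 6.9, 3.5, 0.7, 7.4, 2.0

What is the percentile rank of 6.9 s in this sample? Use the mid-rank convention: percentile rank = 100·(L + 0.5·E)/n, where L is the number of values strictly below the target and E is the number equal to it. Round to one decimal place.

69.4

Sorted: 0.7, 0.8, 2.0, 2.5, 3.0, 3.2, 3.5, 4.5, 4.8, 5.1, 6.4, 6.7, 6.9, 7.3, 7.4, 7.7, 7.8, 8.0.
Count below 6.9: L = 12; count equal: E = 1; n = 18.
Percentile rank = 100·(12 + 0.5·1)/18 = 100·12.5/18 = 69.44.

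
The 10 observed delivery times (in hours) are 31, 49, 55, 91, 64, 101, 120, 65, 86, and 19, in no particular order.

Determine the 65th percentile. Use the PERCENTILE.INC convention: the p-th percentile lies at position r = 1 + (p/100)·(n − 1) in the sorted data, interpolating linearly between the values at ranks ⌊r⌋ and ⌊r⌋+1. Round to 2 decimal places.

82.85

Sorted: 19, 31, 49, 55, 64, 65, 86, 91, 101, 120.
n = 10.
r = 1 + (65/100)·(10 − 1) = 1 + 5.85 = 6.85.
Rank 6 is 65 and rank 7 is 86.
Interpolate: 65 + 0.85·(86 − 65) = 65 + 0.85·21 = 82.85.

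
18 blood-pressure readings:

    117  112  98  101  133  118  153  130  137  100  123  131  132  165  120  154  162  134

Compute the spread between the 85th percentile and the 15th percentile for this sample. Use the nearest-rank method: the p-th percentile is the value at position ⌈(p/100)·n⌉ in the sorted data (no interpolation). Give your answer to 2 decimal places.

Sorted: 98, 100, 101, 112, 117, 118, 120, 123, 130, 131, 132, 133, 134, 137, 153, 154, 162, 165.
n = 18.
P15: rank ⌈15/100·18⌉ = 3 → 101.
P85: rank ⌈85/100·18⌉ = 16 → 154.
Difference: 154 − 101 = 53.

53.00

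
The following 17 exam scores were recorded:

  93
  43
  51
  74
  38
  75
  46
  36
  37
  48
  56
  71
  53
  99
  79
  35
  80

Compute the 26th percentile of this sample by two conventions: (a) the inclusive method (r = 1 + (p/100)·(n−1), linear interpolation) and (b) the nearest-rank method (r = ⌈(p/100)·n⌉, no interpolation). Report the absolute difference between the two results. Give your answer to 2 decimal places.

0.48

Sorted: 35, 36, 37, 38, 43, 46, 48, 51, 53, 56, 71, 74, 75, 79, 80, 93, 99.
n = 17.
(a) r = 5.16; between ranks 5 (43) and 6 (46): 43.48.
(b) the nearest-rank method: rank 5 → 43.
|43.48 − 43| = 0.48.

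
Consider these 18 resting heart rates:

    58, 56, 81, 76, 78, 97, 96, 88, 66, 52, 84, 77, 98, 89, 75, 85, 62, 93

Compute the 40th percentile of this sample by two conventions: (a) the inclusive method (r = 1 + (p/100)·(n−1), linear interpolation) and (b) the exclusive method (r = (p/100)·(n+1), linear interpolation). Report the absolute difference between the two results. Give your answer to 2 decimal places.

0.20

Sorted: 52, 56, 58, 62, 66, 75, 76, 77, 78, 81, 84, 85, 88, 89, 93, 96, 97, 98.
n = 18.
(a) r = 7.8; between ranks 7 (76) and 8 (77): 76.8.
(b) r = 7.6; between ranks 7 (76) and 8 (77): 76.6.
|76.8 − 76.6| = 0.2.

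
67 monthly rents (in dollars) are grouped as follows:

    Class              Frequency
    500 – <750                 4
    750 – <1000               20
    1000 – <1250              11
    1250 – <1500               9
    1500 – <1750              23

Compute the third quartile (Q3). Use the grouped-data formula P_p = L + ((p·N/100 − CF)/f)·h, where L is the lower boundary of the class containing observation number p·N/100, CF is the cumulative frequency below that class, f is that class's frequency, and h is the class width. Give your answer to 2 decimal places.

N = 67; target position k = 75/100 · 67 = 50.25.
Cumulative frequencies: 4, 24, 35, 44, 67.
Observation 50.25 falls in the class 1500 – <1750.
L = 1500, CF = 44, f = 23, h = 250.
P75 = 1500 + ((50.25 − 44)/23)·250 = 1500 + 67.9348 = 1567.93.

1567.93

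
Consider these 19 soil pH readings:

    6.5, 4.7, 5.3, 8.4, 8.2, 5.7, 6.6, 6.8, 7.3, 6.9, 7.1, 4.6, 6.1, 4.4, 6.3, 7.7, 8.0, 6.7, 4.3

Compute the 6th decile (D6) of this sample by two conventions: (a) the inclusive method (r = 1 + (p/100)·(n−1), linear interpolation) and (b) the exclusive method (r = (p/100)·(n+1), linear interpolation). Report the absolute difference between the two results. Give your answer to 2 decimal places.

Sorted: 4.3, 4.4, 4.6, 4.7, 5.3, 5.7, 6.1, 6.3, 6.5, 6.6, 6.7, 6.8, 6.9, 7.1, 7.3, 7.7, 8.0, 8.2, 8.4.
n = 19.
(a) r = 11.8; between ranks 11 (6.7) and 12 (6.8): 6.78.
(b) r = 12 → value at rank 12 = 6.8.
|6.78 − 6.8| = 0.02.

0.02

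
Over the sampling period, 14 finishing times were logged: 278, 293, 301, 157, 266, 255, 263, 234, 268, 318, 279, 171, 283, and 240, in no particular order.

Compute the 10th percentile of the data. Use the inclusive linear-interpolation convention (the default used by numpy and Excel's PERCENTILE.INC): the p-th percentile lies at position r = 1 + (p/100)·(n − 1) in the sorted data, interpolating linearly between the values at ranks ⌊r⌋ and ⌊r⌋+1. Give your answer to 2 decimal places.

189.90

Sorted: 157, 171, 234, 240, 255, 263, 266, 268, 278, 279, 283, 293, 301, 318.
n = 14.
r = 1 + (10/100)·(14 − 1) = 1 + 1.3 = 2.3.
Rank 2 is 171 and rank 3 is 234.
Interpolate: 171 + 0.3·(234 − 171) = 171 + 0.3·63 = 189.9.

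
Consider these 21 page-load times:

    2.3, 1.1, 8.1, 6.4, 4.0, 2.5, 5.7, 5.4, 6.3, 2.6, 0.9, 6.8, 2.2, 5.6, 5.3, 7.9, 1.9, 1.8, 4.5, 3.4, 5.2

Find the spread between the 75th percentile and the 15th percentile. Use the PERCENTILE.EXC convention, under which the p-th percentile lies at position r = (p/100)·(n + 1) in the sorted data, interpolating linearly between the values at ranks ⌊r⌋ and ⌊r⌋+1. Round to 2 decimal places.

4.17

Sorted: 0.9, 1.1, 1.8, 1.9, 2.2, 2.3, 2.5, 2.6, 3.4, 4.0, 4.5, 5.2, 5.3, 5.4, 5.6, 5.7, 6.3, 6.4, 6.8, 7.9, 8.1.
n = 21.
P15: r = 3.3; ranks 3–4 are 1.8, 1.9; interpolating gives 1.83.
P75: r = 16.5; ranks 16–17 are 5.7, 6.3; interpolating gives 6.
Difference: 6 − 1.83 = 4.17.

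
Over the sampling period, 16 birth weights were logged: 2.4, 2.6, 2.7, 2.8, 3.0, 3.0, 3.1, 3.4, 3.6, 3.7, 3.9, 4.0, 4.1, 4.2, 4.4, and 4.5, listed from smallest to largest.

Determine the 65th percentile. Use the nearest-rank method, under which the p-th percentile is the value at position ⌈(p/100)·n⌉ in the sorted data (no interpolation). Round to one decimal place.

3.9

n = 16.
Position = ⌈65/100 · 16⌉ = ⌈10.4⌉ = 11.
The value at rank 11 is 3.9.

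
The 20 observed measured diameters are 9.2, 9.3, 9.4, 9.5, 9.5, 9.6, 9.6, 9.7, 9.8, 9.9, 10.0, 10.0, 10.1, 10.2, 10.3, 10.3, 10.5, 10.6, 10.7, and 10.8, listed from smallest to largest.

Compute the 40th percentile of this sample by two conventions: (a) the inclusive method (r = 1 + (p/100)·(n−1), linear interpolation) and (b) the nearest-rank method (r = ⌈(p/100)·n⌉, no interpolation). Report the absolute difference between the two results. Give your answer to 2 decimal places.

0.06

n = 20.
(a) r = 8.6; between ranks 8 (9.7) and 9 (9.8): 9.76.
(b) the nearest-rank method: rank 8 → 9.7.
|9.76 − 9.7| = 0.06.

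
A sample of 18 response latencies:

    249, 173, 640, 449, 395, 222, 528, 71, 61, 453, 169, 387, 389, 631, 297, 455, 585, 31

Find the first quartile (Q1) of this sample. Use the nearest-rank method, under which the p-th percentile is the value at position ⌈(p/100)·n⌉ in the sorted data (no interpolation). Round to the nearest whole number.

173

Sorted: 31, 61, 71, 169, 173, 222, 249, 297, 387, 389, 395, 449, 453, 455, 528, 585, 631, 640.
n = 18.
Position = ⌈25/100 · 18⌉ = ⌈4.5⌉ = 5.
The value at rank 5 is 173.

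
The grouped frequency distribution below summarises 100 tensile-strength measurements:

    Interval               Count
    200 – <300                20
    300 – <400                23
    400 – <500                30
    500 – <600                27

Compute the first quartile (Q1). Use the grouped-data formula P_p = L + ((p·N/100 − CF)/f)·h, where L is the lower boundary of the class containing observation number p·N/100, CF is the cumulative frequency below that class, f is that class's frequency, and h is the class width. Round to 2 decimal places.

321.74

N = 100; target position k = 25/100 · 100 = 25.
Cumulative frequencies: 20, 43, 73, 100.
Observation 25 falls in the class 300 – <400.
L = 300, CF = 20, f = 23, h = 100.
P25 = 300 + ((25 − 20)/23)·100 = 300 + 21.7391 = 321.739.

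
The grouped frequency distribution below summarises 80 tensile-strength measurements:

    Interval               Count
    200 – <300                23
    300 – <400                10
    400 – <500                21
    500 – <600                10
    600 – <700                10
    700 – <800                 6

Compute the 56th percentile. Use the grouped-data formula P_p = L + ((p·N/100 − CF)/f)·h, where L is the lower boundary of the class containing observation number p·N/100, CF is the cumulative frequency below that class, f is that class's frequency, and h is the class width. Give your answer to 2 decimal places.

N = 80; target position k = 56/100 · 80 = 44.8.
Cumulative frequencies: 23, 33, 54, 64, 74, 80.
Observation 44.8 falls in the class 400 – <500.
L = 400, CF = 33, f = 21, h = 100.
P56 = 400 + ((44.8 − 33)/21)·100 = 400 + 56.1905 = 456.19.

456.19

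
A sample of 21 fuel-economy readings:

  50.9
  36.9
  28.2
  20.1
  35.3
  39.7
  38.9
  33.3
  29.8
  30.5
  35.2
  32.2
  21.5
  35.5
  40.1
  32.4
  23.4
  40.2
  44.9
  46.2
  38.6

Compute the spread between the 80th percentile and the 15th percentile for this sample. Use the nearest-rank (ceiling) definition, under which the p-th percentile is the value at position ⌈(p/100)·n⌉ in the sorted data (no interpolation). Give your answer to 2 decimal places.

11.90

Sorted: 20.1, 21.5, 23.4, 28.2, 29.8, 30.5, 32.2, 32.4, 33.3, 35.2, 35.3, 35.5, 36.9, 38.6, 38.9, 39.7, 40.1, 40.2, 44.9, 46.2, 50.9.
n = 21.
P15: rank ⌈15/100·21⌉ = 4 → 28.2.
P80: rank ⌈80/100·21⌉ = 17 → 40.1.
Difference: 40.1 − 28.2 = 11.9.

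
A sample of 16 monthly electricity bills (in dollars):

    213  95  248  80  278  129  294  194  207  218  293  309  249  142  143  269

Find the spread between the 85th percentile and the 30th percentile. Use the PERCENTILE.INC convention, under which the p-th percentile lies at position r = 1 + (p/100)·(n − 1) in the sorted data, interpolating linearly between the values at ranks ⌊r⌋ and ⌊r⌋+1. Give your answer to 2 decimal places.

120.75

Sorted: 80, 95, 129, 142, 143, 194, 207, 213, 218, 248, 249, 269, 278, 293, 294, 309.
n = 16.
P30: r = 5.5; ranks 5–6 are 143, 194; interpolating gives 168.5.
P85: r = 13.75; ranks 13–14 are 278, 293; interpolating gives 289.25.
Difference: 289.25 − 168.5 = 120.75.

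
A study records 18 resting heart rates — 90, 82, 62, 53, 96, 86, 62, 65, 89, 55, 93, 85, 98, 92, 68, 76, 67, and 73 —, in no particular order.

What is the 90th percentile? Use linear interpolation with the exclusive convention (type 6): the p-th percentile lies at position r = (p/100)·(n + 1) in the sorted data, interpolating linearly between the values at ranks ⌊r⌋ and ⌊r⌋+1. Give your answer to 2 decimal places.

Sorted: 53, 55, 62, 62, 65, 67, 68, 73, 76, 82, 85, 86, 89, 90, 92, 93, 96, 98.
n = 18.
r = (90/100)·(18 + 1) = 17.1.
Rank 17 is 96 and rank 18 is 98.
Interpolate: 96 + 0.1·(98 − 96) = 96 + 0.1·2 = 96.2.

96.20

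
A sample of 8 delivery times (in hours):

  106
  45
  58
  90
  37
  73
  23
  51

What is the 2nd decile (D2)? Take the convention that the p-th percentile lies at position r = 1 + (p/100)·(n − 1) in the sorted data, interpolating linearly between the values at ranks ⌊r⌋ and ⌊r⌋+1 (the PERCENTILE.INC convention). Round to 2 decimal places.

40.20

Sorted: 23, 37, 45, 51, 58, 73, 90, 106.
n = 8.
r = 1 + (20/100)·(8 − 1) = 1 + 1.4 = 2.4.
Rank 2 is 37 and rank 3 is 45.
Interpolate: 37 + 0.4·(45 − 37) = 37 + 0.4·8 = 40.2.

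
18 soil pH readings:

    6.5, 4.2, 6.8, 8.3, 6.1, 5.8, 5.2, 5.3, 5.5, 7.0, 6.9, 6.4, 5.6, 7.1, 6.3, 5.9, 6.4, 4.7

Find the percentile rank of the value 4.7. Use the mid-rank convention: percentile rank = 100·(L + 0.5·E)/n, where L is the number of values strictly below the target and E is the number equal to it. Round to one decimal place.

Sorted: 4.2, 4.7, 5.2, 5.3, 5.5, 5.6, 5.8, 5.9, 6.1, 6.3, 6.4, 6.4, 6.5, 6.8, 6.9, 7.0, 7.1, 8.3.
Count below 4.7: L = 1; count equal: E = 1; n = 18.
Percentile rank = 100·(1 + 0.5·1)/18 = 100·1.5/18 = 8.333.

8.3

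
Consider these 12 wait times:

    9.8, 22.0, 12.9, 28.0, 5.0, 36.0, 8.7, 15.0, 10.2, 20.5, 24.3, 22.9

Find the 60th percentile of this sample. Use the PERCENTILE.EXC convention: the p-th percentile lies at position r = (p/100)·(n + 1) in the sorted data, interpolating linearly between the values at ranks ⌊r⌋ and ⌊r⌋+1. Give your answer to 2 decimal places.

21.70

Sorted: 5.0, 8.7, 9.8, 10.2, 12.9, 15.0, 20.5, 22.0, 22.9, 24.3, 28.0, 36.0.
n = 12.
r = (60/100)·(12 + 1) = 7.8.
Rank 7 is 20.5 and rank 8 is 22.0.
Interpolate: 20.5 + 0.8·(22.0 − 20.5) = 20.5 + 0.8·1.5 = 21.7.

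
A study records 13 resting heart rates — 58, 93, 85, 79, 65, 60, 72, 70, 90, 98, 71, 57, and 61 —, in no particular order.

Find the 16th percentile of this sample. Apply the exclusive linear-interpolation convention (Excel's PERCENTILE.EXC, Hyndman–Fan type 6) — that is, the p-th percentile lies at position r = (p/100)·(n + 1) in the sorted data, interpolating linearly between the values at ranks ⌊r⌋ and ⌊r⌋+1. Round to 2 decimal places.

Sorted: 57, 58, 60, 61, 65, 70, 71, 72, 79, 85, 90, 93, 98.
n = 13.
r = (16/100)·(13 + 1) = 2.24.
Rank 2 is 58 and rank 3 is 60.
Interpolate: 58 + 0.24·(60 − 58) = 58 + 0.24·2 = 58.48.

58.48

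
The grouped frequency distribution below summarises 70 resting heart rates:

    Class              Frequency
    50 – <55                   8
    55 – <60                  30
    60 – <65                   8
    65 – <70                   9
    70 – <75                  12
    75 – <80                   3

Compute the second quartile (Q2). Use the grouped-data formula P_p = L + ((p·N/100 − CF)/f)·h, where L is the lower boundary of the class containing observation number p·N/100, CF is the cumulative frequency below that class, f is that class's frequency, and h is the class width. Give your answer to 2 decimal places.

59.50

N = 70; target position k = 50/100 · 70 = 35.
Cumulative frequencies: 8, 38, 46, 55, 67, 70.
Observation 35 falls in the class 55 – <60.
L = 55, CF = 8, f = 30, h = 5.
P50 = 55 + ((35 − 8)/30)·5 = 55 + 4.5 = 59.5.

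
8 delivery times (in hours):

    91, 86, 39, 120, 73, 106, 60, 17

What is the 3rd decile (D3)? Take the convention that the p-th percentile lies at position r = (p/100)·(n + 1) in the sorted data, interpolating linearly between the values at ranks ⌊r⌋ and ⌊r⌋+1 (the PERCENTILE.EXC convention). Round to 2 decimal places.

Sorted: 17, 39, 60, 73, 86, 91, 106, 120.
n = 8.
r = (30/100)·(8 + 1) = 2.7.
Rank 2 is 39 and rank 3 is 60.
Interpolate: 39 + 0.7·(60 − 39) = 39 + 0.7·21 = 53.7.

53.70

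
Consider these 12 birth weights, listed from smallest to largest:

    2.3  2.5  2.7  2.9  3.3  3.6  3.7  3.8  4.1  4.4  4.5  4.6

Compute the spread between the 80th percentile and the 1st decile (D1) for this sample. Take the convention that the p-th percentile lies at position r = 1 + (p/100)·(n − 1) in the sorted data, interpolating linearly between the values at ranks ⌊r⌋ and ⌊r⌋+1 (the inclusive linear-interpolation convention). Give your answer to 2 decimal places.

1.82

n = 12.
P10: r = 2.1; ranks 2–3 are 2.5, 2.7; interpolating gives 2.52.
P80: r = 9.8; ranks 9–10 are 4.1, 4.4; interpolating gives 4.34.
Difference: 4.34 − 2.52 = 1.82.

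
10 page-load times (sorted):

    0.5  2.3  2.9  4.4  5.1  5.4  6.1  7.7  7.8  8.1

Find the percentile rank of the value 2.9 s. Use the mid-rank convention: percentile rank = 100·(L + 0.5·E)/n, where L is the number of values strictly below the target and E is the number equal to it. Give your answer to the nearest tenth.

Count below 2.9: L = 2; count equal: E = 1; n = 10.
Percentile rank = 100·(2 + 0.5·1)/10 = 100·2.5/10 = 25.

25.0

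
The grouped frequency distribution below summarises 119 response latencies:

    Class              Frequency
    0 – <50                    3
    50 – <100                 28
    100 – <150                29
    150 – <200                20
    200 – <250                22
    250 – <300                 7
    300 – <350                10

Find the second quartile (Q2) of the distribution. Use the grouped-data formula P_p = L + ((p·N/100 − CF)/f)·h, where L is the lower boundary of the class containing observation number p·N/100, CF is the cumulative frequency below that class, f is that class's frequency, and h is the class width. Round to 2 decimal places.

149.14

N = 119; target position k = 50/100 · 119 = 59.5.
Cumulative frequencies: 3, 31, 60, 80, 102, 109, 119.
Observation 59.5 falls in the class 100 – <150.
L = 100, CF = 31, f = 29, h = 50.
P50 = 100 + ((59.5 − 31)/29)·50 = 100 + 49.1379 = 149.138.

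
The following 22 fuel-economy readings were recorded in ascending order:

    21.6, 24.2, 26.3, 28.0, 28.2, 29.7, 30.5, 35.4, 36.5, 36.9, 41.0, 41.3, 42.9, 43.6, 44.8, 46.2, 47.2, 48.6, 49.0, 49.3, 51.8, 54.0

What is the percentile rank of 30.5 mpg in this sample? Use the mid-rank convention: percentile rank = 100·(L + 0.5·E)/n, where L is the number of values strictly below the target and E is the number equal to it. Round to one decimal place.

29.5

Count below 30.5: L = 6; count equal: E = 1; n = 22.
Percentile rank = 100·(6 + 0.5·1)/22 = 100·6.5/22 = 29.55.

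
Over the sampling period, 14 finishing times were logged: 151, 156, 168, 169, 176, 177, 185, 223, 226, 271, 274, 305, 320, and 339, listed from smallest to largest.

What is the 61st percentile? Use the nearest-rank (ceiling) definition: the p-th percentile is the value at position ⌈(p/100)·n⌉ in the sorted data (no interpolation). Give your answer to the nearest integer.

226

n = 14.
Position = ⌈61/100 · 14⌉ = ⌈8.54⌉ = 9.
The value at rank 9 is 226.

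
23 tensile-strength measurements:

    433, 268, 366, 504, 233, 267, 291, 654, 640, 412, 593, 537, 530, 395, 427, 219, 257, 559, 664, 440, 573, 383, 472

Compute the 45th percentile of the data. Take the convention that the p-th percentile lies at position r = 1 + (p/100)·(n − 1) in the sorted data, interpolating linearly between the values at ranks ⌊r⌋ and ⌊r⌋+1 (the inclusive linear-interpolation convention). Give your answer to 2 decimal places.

Sorted: 219, 233, 257, 267, 268, 291, 366, 383, 395, 412, 427, 433, 440, 472, 504, 530, 537, 559, 573, 593, 640, 654, 664.
n = 23.
r = 1 + (45/100)·(23 − 1) = 1 + 9.9 = 10.9.
Rank 10 is 412 and rank 11 is 427.
Interpolate: 412 + 0.9·(427 − 412) = 412 + 0.9·15 = 425.5.

425.50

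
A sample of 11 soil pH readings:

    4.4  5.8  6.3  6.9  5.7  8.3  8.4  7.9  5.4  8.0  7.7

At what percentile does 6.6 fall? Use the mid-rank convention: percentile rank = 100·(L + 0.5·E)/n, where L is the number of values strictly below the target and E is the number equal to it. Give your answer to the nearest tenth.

45.5

Sorted: 4.4, 5.4, 5.7, 5.8, 6.3, 6.9, 7.7, 7.9, 8.0, 8.3, 8.4.
Count below 6.6: L = 5; count equal: E = 0; n = 11.
Percentile rank = 100·(5 + 0.5·0)/11 = 100·5/11 = 45.45.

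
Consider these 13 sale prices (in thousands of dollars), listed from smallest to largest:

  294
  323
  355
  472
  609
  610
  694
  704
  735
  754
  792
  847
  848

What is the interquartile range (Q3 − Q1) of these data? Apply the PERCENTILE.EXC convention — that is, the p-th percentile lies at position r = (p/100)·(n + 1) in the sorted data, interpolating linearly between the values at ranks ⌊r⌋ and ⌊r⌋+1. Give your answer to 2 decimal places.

359.50

n = 13.
P25: r = 3.5; ranks 3–4 are 355, 472; interpolating gives 413.5.
P75: r = 10.5; ranks 10–11 are 754, 792; interpolating gives 773.
Difference: 773 − 413.5 = 359.5.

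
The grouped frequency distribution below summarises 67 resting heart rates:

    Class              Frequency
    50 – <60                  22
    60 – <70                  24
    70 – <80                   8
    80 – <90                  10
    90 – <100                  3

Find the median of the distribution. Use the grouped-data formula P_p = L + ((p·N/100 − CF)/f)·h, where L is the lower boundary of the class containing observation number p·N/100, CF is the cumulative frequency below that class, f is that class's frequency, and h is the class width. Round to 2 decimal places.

64.79

N = 67; target position k = 50/100 · 67 = 33.5.
Cumulative frequencies: 22, 46, 54, 64, 67.
Observation 33.5 falls in the class 60 – <70.
L = 60, CF = 22, f = 24, h = 10.
P50 = 60 + ((33.5 − 22)/24)·10 = 60 + 4.79167 = 64.7917.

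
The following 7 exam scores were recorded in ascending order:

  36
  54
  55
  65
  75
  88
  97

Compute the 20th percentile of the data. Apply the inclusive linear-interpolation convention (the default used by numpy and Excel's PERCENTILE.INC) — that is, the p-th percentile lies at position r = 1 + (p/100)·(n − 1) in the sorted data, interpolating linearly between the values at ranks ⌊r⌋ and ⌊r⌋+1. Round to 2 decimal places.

54.20

n = 7.
r = 1 + (20/100)·(7 − 1) = 1 + 1.2 = 2.2.
Rank 2 is 54 and rank 3 is 55.
Interpolate: 54 + 0.2·(55 − 54) = 54 + 0.2·1 = 54.2.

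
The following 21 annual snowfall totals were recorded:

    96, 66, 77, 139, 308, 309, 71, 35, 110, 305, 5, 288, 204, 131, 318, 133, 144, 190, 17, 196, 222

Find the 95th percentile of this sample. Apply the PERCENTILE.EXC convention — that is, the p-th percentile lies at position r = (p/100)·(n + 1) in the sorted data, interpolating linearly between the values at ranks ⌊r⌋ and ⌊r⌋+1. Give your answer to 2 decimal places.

Sorted: 5, 17, 35, 66, 71, 77, 96, 110, 131, 133, 139, 144, 190, 196, 204, 222, 288, 305, 308, 309, 318.
n = 21.
r = (95/100)·(21 + 1) = 20.9.
Rank 20 is 309 and rank 21 is 318.
Interpolate: 309 + 0.9·(318 − 309) = 309 + 0.9·9 = 317.1.

317.10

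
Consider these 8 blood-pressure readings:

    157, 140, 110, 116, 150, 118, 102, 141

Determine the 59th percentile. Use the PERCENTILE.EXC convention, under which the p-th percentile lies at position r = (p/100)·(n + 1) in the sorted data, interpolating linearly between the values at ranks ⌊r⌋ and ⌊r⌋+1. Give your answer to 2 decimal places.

140.31

Sorted: 102, 110, 116, 118, 140, 141, 150, 157.
n = 8.
r = (59/100)·(8 + 1) = 5.31.
Rank 5 is 140 and rank 6 is 141.
Interpolate: 140 + 0.31·(141 − 140) = 140 + 0.31·1 = 140.31.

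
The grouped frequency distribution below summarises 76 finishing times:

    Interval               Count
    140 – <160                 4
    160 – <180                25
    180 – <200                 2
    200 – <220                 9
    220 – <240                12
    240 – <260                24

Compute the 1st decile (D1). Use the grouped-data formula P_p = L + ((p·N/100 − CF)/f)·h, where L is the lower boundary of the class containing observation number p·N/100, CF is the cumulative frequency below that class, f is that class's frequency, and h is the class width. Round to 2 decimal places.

N = 76; target position k = 10/100 · 76 = 7.6.
Cumulative frequencies: 4, 29, 31, 40, 52, 76.
Observation 7.6 falls in the class 160 – <180.
L = 160, CF = 4, f = 25, h = 20.
P10 = 160 + ((7.6 − 4)/25)·20 = 160 + 2.88 = 162.88.

162.88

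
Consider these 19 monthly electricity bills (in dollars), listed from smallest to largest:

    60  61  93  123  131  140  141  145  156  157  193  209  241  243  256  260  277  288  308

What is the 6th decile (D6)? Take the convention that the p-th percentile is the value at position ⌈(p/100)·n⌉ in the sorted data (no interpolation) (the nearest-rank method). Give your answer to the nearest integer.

209

n = 19.
Position = ⌈60/100 · 19⌉ = ⌈11.4⌉ = 12.
The value at rank 12 is 209.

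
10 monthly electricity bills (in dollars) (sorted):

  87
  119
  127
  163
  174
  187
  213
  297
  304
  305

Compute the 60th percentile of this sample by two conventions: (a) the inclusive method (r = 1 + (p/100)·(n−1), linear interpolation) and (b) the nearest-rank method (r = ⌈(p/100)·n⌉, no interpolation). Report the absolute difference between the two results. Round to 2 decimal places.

n = 10.
(a) r = 6.4; between ranks 6 (187) and 7 (213): 197.4.
(b) the nearest-rank method: rank 6 → 187.
|197.4 − 187| = 10.4.

10.40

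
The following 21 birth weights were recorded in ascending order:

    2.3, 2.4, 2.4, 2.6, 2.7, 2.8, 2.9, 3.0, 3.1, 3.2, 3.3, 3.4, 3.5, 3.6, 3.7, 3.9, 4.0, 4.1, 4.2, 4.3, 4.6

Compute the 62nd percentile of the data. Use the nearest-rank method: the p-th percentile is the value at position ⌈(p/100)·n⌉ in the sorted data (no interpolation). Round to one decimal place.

n = 21.
Position = ⌈62/100 · 21⌉ = ⌈13.02⌉ = 14.
The value at rank 14 is 3.6.

3.6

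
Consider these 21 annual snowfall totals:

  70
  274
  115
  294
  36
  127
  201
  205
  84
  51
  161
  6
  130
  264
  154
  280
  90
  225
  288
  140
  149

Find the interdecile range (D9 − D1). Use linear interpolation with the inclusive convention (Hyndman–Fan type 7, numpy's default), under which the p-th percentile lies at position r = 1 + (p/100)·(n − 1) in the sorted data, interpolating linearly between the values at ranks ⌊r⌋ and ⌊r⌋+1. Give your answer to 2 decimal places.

Sorted: 6, 36, 51, 70, 84, 90, 115, 127, 130, 140, 149, 154, 161, 201, 205, 225, 264, 274, 280, 288, 294.
n = 21.
P10: r = 3 (integer) → 51.
P90: r = 19 (integer) → 280.
Difference: 280 − 51 = 229.

229.00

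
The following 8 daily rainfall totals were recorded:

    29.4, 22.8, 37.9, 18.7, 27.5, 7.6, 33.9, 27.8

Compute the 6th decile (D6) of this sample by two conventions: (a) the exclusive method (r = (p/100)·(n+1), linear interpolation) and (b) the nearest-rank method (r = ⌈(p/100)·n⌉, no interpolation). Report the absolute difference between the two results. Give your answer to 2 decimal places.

0.64

Sorted: 7.6, 18.7, 22.8, 27.5, 27.8, 29.4, 33.9, 37.9.
n = 8.
(a) r = 5.4; between ranks 5 (27.8) and 6 (29.4): 28.44.
(b) the nearest-rank method: rank 5 → 27.8.
|28.44 − 27.8| = 0.64.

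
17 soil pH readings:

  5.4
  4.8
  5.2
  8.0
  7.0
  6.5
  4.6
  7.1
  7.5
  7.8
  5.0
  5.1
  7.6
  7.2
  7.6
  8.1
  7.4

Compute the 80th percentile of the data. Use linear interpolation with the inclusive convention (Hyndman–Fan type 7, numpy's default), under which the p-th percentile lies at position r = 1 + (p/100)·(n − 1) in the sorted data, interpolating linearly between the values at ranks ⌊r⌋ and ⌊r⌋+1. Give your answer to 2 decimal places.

Sorted: 4.6, 4.8, 5.0, 5.1, 5.2, 5.4, 6.5, 7.0, 7.1, 7.2, 7.4, 7.5, 7.6, 7.6, 7.8, 8.0, 8.1.
n = 17.
r = 1 + (80/100)·(17 − 1) = 1 + 12.8 = 13.8.
Rank 13 is 7.6 and rank 14 is 7.6.
Interpolate: 7.6 + 0.8·(7.6 − 7.6) = 7.6 + 0.8·0 = 7.6.

7.60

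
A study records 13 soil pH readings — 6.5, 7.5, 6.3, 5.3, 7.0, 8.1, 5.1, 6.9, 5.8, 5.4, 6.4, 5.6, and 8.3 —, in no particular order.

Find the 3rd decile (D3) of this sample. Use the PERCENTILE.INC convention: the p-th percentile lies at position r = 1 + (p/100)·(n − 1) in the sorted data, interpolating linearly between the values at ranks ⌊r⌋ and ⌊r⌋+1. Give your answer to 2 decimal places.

Sorted: 5.1, 5.3, 5.4, 5.6, 5.8, 6.3, 6.4, 6.5, 6.9, 7.0, 7.5, 8.1, 8.3.
n = 13.
r = 1 + (30/100)·(13 − 1) = 1 + 3.6 = 4.6.
Rank 4 is 5.6 and rank 5 is 5.8.
Interpolate: 5.6 + 0.6·(5.8 − 5.6) = 5.6 + 0.6·0.2 = 5.72.

5.72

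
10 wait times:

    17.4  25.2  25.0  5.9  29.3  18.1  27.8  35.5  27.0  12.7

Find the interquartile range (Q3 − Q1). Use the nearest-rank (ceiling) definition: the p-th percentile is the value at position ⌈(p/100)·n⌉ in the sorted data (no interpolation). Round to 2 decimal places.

Sorted: 5.9, 12.7, 17.4, 18.1, 25.0, 25.2, 27.0, 27.8, 29.3, 35.5.
n = 10.
P25: rank ⌈25/100·10⌉ = 3 → 17.4.
P75: rank ⌈75/100·10⌉ = 8 → 27.8.
Difference: 27.8 − 17.4 = 10.4.

10.40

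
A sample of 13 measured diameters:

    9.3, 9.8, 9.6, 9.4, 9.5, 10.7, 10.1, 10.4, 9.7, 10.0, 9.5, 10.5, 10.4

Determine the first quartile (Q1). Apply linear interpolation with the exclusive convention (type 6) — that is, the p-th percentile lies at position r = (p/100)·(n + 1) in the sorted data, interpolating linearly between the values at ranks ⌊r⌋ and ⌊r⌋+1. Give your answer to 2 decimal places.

9.50

Sorted: 9.3, 9.4, 9.5, 9.5, 9.6, 9.7, 9.8, 10.0, 10.1, 10.4, 10.4, 10.5, 10.7.
n = 13.
r = (25/100)·(13 + 1) = 3.5.
Rank 3 is 9.5 and rank 4 is 9.5.
Interpolate: 9.5 + 0.5·(9.5 − 9.5) = 9.5 + 0.5·0 = 9.5.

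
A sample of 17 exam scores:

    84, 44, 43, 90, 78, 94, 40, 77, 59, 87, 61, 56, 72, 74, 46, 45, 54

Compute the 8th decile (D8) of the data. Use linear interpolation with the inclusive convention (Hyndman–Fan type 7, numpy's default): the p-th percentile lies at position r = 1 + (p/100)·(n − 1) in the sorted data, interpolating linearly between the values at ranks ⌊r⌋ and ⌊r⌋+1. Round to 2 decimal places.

Sorted: 40, 43, 44, 45, 46, 54, 56, 59, 61, 72, 74, 77, 78, 84, 87, 90, 94.
n = 17.
r = 1 + (80/100)·(17 − 1) = 1 + 12.8 = 13.8.
Rank 13 is 78 and rank 14 is 84.
Interpolate: 78 + 0.8·(84 − 78) = 78 + 0.8·6 = 82.8.

82.80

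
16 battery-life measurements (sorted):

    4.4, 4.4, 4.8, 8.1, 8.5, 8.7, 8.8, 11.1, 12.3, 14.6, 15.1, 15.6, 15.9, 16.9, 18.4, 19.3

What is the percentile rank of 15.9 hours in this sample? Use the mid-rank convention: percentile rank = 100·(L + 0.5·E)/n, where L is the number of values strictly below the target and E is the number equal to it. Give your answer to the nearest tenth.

Count below 15.9: L = 12; count equal: E = 1; n = 16.
Percentile rank = 100·(12 + 0.5·1)/16 = 100·12.5/16 = 78.12.

78.1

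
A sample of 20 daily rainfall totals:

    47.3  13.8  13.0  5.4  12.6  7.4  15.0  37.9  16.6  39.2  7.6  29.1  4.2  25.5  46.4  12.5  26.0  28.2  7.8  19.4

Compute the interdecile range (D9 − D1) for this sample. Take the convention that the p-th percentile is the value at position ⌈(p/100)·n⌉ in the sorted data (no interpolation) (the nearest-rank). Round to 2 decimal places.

33.80

Sorted: 4.2, 5.4, 7.4, 7.6, 7.8, 12.5, 12.6, 13.0, 13.8, 15.0, 16.6, 19.4, 25.5, 26.0, 28.2, 29.1, 37.9, 39.2, 46.4, 47.3.
n = 20.
P10: rank ⌈10/100·20⌉ = 2 → 5.4.
P90: rank ⌈90/100·20⌉ = 18 → 39.2.
Difference: 39.2 − 5.4 = 33.8.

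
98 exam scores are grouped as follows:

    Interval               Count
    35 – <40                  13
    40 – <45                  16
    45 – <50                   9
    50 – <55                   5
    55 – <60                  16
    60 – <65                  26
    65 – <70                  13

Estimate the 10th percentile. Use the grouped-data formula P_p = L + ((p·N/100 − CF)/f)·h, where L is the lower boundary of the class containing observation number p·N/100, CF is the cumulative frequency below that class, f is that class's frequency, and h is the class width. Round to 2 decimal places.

N = 98; target position k = 10/100 · 98 = 9.8.
Cumulative frequencies: 13, 29, 38, 43, 59, 85, 98.
Observation 9.8 falls in the class 35 – <40.
L = 35, CF = 0, f = 13, h = 5.
P10 = 35 + ((9.8 − 0)/13)·5 = 35 + 3.76923 = 38.7692.

38.77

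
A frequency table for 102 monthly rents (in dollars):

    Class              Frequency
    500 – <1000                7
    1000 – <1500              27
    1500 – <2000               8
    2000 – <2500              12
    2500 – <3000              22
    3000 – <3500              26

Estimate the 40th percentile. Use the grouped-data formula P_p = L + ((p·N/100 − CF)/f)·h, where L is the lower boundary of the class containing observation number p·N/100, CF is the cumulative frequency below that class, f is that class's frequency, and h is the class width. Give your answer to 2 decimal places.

1925.00

N = 102; target position k = 40/100 · 102 = 40.8.
Cumulative frequencies: 7, 34, 42, 54, 76, 102.
Observation 40.8 falls in the class 1500 – <2000.
L = 1500, CF = 34, f = 8, h = 500.
P40 = 1500 + ((40.8 − 34)/8)·500 = 1500 + 425 = 1925.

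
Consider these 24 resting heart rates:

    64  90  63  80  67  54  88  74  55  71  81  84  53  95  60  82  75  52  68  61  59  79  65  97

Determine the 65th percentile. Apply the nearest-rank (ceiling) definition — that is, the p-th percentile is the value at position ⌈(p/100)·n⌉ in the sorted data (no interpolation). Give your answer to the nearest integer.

79

Sorted: 52, 53, 54, 55, 59, 60, 61, 63, 64, 65, 67, 68, 71, 74, 75, 79, 80, 81, 82, 84, 88, 90, 95, 97.
n = 24.
Position = ⌈65/100 · 24⌉ = ⌈15.6⌉ = 16.
The value at rank 16 is 79.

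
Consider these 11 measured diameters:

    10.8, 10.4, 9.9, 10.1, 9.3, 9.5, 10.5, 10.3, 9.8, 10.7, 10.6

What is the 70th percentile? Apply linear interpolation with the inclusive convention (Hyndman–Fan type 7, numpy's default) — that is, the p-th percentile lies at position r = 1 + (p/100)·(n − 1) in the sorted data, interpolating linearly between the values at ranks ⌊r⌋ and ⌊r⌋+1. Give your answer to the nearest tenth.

Sorted: 9.3, 9.5, 9.8, 9.9, 10.1, 10.3, 10.4, 10.5, 10.6, 10.7, 10.8.
n = 11.
r = 1 + (70/100)·(11 − 1) = 1 + 7 = 8.
r is an integer, so P70 is the value at rank 8: 10.5.

10.5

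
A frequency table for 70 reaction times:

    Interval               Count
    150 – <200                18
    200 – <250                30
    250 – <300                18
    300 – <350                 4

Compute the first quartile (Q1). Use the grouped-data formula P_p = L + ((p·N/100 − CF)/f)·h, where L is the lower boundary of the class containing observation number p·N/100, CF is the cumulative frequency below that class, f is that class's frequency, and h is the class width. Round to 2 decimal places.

198.61

N = 70; target position k = 25/100 · 70 = 17.5.
Cumulative frequencies: 18, 48, 66, 70.
Observation 17.5 falls in the class 150 – <200.
L = 150, CF = 0, f = 18, h = 50.
P25 = 150 + ((17.5 − 0)/18)·50 = 150 + 48.6111 = 198.611.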